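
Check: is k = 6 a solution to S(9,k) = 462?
No
S(9,6) = 6·S(8,6) + S(8,5) = 6·266 + 1,050 = 2,646, which does not equal 462.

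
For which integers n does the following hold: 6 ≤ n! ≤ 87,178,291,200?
3, 4, 5, 6, 7, 8, 9, 10, 11, 12, 13, 14

Solution: n! is strictly increasing; 3! = 6 and 14! = 87,178,291,200, so valid n = 3, 4, 5, 6, 7, 8, 9, 10, 11, 12, 13, 14.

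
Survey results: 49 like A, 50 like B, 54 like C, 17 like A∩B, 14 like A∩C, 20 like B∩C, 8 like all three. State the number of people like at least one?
|A∪B∪C| = 49+50+54-17-14-20+8 = 110.
Final answer: 110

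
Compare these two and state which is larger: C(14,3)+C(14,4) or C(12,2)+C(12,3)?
First=1,365, Second=286.
Final answer: C(14,3)+C(14,4)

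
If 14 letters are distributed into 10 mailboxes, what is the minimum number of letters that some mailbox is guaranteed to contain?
2

Pigeonhole: ⌈14/10⌉ = 2.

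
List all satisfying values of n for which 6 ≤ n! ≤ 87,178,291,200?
3, 4, 5, 6, 7, 8, 9, 10, 11, 12, 13, 14

Reasoning: n! is strictly increasing; 3! = 6 and 14! = 87,178,291,200, so valid n = 3, 4, 5, 6, 7, 8, 9, 10, 11, 12, 13, 14.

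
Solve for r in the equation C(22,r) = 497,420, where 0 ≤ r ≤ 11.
9

Working:
C(22,r) is increasing for 0 ≤ r ≤ 11. Stepping up (C(22,r+1) = C(22,r)·(22−r)/(r+1)): C(22,1) = 22, C(22,2) = 231, C(22,3) = 1,540, C(22,4) = 7,315, C(22,5) = 26,334, C(22,6) = 74,613, C(22,7) = 170,544, C(22,8) = 319,770, C(22,9) = 497,420 ✓. So r = 9.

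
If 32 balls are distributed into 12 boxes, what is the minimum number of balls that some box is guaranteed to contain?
3
Pigeonhole: ⌈32/12⌉ = 3.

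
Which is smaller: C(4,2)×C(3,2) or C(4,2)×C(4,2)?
C(4,2)×C(3,2)

Explanation: C(4,2)×C(3,2)=18, C(4,2)×C(4,2)=36.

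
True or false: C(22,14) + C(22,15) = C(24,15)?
False

Explanation: Pascal's identity gives C(23,15) = 490,314, whereas C(24,15) = 1,307,504.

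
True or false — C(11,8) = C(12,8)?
False
LHS = C(11,8) = 165; RHS = C(12,8) = 495. 165 ≠ 495, so the statement does not hold.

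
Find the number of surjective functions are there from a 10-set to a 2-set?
1,022

Solution: Onto functions = 2! × S(10,2)
First compute S(10,2) via recurrence:
Using the Stirling recurrence: S(n,k) = k·S(n-1,k) + S(n-1,k-1)
S(10,2) = 2·S(9,2) + S(9,1)
         = 2·255 + 1
         = 510 + 1
         = 511
Then: 2 × 511 = 1,022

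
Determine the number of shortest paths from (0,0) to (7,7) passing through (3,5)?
To (3,5): C(8,3)=56. From there: C(6,4)=15. Total: 840.

Answer: 840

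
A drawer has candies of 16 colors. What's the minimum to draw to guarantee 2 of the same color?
17

Solution: Worst case: 1 of each = 16. One more: 17.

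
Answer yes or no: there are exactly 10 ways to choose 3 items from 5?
Yes
C(5,3) = 10.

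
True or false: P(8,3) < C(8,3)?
False

Working:
P(8,3) = 336 and C(8,3) = 56; P(n,r) = r! × C(n,r) so P > C whenever r ≥ 2.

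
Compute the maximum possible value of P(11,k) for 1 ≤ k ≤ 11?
39,916,800

P(11,k) increases in k, so maximum at k = 11: 11! = 39,916,800.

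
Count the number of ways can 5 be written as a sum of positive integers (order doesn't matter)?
7

Solution: Pentagonal recurrence p(n) = p(n−1) + p(n−2) − p(n−5) − p(n−7) + …: p(5) = p(4) + p(3) − p(0) = 5 + 3 − 1 = 7.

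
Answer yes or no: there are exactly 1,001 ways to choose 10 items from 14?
C(14,10) = 1,001.
Final answer: Yes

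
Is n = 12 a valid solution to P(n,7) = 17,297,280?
P(12,7) = 12·11·10·9·8·7·6 = 3,991,680, which does not equal 17,297,280.

Answer: No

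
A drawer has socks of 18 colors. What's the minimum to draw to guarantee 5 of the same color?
Worst case: 4 of each = 72. One more: 73.

Answer: 73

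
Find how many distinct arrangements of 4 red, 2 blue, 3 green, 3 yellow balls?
277,200

Solution: Multinomial: 12!/(4! × 2! × 3! × 3!) = 277,200.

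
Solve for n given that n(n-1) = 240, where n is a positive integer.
16

Explanation: n² − n − 240 = 0, so n = (1 ± √(1 + 4·240))/2 = (1 ± √961)/2 = (1 ± 31)/2, i.e. n = 16 or n = -15. Taking the positive root, n = 16 (check: 16×15 = 240).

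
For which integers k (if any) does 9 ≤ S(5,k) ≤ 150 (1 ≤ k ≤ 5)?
S(5,1)=1; S(5,2)=15; S(5,3)=25; S(5,4)=10; S(5,5)=1. So valid k = 2, 3, 4.
Final answer: 2, 3, 4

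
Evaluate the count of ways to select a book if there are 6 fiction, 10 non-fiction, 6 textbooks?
By the addition principle: 6 + 10 + 6 = 22.
Final answer: 22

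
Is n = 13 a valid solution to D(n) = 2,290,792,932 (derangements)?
Yes

Explanation: D(13) = (13-1)·[D(12) + D(11)] = 12·[176,214,841 + 14,684,570] = 2,290,792,932, which equals 2,290,792,932.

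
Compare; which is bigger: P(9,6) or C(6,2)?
P(9,6)

Reasoning: P(9,6)=60,480, C(6,2)=15.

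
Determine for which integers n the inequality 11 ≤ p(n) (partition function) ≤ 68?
6, 7, 8, 9, 10, 11

Tabulating p(n) via p(n) = p(n−1) + p(n−2) − p(n−5) − p(n−7) + …: p(5)=7; p(6)=11; p(7)=15; p(8)=22; p(9)=30; p(10)=42; p(11)=56; p(12)=77. So valid n = 6, 7, 8, 9, 10, 11.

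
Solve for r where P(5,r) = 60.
3

Reasoning: P(5,r) = 5·4·…·(5−r+1), a product of r factors. Multiplying down from 5: 5 = 5; 5·4 = 20; 5·4·3 = 60 ✓ (3 factors). So r = 3.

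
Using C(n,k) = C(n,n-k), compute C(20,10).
C(20,10) = C(20,10) = 184,756.

Answer: 184,756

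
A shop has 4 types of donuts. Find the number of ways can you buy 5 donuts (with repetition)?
Stars and bars: C(5+4-1, 5) = C(8, 5) = 56.
Final answer: 56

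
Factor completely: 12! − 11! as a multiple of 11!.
11 × 11! = 439,084,800

Reasoning: 12! − 11! = 12·11! − 11! = (12 − 1)·11! = 11 × 11! = 439,084,800.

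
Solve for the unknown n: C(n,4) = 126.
9

Explanation: C(n,4) = n(n−1)(n−2)(n−3)/4! is increasing in n, and n(n−1)(n−2)(n−3) = 4!·126 = 3,024 ≈ (n−1.5)^4 gives n ≈ 8.9. Check: C(7,4) = 35, C(8,4) = 70, C(9,4) = 126 ✓. So n = 9.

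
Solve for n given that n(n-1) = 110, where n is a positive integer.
11
n² − n − 110 = 0, so n = (1 ± √(1 + 4·110))/2 = (1 ± √441)/2 = (1 ± 21)/2, i.e. n = 11 or n = -10. Taking the positive root, n = 11 (check: 11×10 = 110).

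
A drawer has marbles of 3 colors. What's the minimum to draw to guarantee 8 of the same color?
22

Worst case: 7 of each = 21. One more: 22.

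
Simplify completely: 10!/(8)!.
90

Reasoning: This equals 10×9 = 90.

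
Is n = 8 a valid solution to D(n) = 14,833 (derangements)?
D(8) = (8-1)·[D(7) + D(6)] = 7·[1,854 + 265] = 14,833, which equals 14,833.

Answer: Yes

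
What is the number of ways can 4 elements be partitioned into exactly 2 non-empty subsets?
7

Solution: This equals S(4,2), the Stirling number of the 2nd kind.
Using the Stirling recurrence: S(n,k) = k·S(n-1,k) + S(n-1,k-1)
S(4,2) = 2·S(3,2) + S(3,1)
         = 2·3 + 1
         = 6 + 1
         = 7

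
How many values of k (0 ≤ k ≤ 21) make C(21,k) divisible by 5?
12

Reasoning: Checking C(21,k) mod 5 for k = 0..21: divisible at k = 2, 3, 4, 7, 8, 9, 12, 13, 14, 17, 18, 19. That's 12 values.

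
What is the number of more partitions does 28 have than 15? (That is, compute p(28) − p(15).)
3,542

Reasoning: Pentagonal recurrence p(n) = p(n−1) + p(n−2) − p(n−5) − p(n−7) + …: p(28) = p(27) + p(26) − p(23) − p(21) + p(16) + p(13) − p(6) − p(2) = 3,010 + 2,436 − 1,255 − 792 + 231 + 101 − 11 − 2 = 3,718.
p(15) = p(14) + p(13) − p(10) − p(8) + p(3) + p(0) = 135 + 101 − 42 − 22 + 3 + 1 = 176.
Difference = 3,718 − 176 = 3,542.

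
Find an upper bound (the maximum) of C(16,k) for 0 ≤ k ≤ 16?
12,870

Explanation: Maximum at k = 8: C(16,8) = 12,870.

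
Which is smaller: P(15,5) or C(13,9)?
C(13,9)

P(15,5)=360,360, C(13,9)=715.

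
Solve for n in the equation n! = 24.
n! is strictly increasing. 2! = 2, 3! = 6, 4! = 24 ✓. So n = 4.

Answer: 4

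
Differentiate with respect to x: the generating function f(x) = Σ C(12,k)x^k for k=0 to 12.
Σ k·C(12,k)x^(k-1) for k=1 to 12

Solution: Term-by-term differentiation gives Σ k·C(12,k)x^{k-1} for k=1 to 12.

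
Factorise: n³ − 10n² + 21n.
n³ − 10n² + 21n = n(n² − 10n + 21) = n(n − 3)(n − 7).
Final answer: n(n − 3)(n − 7)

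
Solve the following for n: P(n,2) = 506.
23

P(n,2) = n(n−1) is increasing in n; n(n−1) ≈ (n−0.5)^2 = 506 gives n ≈ 23.0. Check: P(21,2) = 420, P(22,2) = 462, P(23,2) = 506 ✓. So n = 23.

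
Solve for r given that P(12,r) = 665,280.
6

P(12,r) = 12·11·…·(12−r+1), a product of r factors. Multiplying down from 12: 12 = 12; 12·11 = 132; 12·11·10 = 1,320; 12·11·10·9 = 11,880; 12·11·10·9·8 = 95,040; 12·11·10·9·8·7 = 665,280 ✓ (6 factors). So r = 6.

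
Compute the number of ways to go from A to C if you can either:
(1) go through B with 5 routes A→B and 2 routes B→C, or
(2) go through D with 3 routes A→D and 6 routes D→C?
28

Explanation: Route via B: 5×2=10. Route via D: 3×6=18. Total: 28.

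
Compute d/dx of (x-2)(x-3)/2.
(2x - 5)/2

Solution: d/dx[(x-2)(x-3)] = (x-3) + (x-2) = 2x - 5. Dividing by 2 gives (2x - 5)/2.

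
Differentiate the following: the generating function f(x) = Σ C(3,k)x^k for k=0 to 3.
Term-by-term differentiation gives Σ k·C(3,k)x^{k-1} for k=1 to 3.
Final answer: Σ k·C(3,k)x^(k-1) for k=1 to 3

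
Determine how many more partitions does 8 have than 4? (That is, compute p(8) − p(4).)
17

Explanation: Pentagonal recurrence p(n) = p(n−1) + p(n−2) − p(n−5) − p(n−7) + …: p(8) = p(7) + p(6) − p(3) − p(1) = 15 + 11 − 3 − 1 = 22.
p(4) = p(3) + p(2) = 3 + 2 = 5.
Difference = 22 − 5 = 17.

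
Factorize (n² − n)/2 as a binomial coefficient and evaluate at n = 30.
C(n,2); C(30,2) = 435

Reasoning: (n² − n)/2 = n(n−1)/2 = C(n,2). At n = 30: C(30,2) = 435.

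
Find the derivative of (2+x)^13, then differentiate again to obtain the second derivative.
156(2+x)^11

Explanation: First derivative: 13(2+x)^{12}. Second derivative: 13·12·(2+x)^{11} = 156(2+x)^{11}.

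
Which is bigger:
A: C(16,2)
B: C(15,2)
A

A=C(16,2)=120, B=C(15,2)=105.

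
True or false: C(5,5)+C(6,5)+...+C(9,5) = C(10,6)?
Hockey stick identity gives Σ = C(10,6) = 210; RHS C(10,6) = 210.

Answer: True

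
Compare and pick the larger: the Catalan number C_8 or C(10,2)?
C_8 = C(16,8)/(8+1) = 12,870/9 = 1,430; C(10,2) = 45.

Answer: C_8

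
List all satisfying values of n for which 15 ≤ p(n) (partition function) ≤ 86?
7, 8, 9, 10, 11, 12

Working:
Tabulating p(n) via p(n) = p(n−1) + p(n−2) − p(n−5) − p(n−7) + …: p(6)=11; p(7)=15; p(8)=22; p(9)=30; p(10)=42; p(11)=56; p(12)=77; p(13)=101. So valid n = 7, 8, 9, 10, 11, 12.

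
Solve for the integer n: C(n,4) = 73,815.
38

Reasoning: C(n,4) = n(n−1)(n−2)(n−3)/4! is increasing in n, and n(n−1)(n−2)(n−3) = 4!·73,815 = 1,771,560 ≈ (n−1.5)^4 gives n ≈ 38.0. Check: C(36,4) = 58,905, C(37,4) = 66,045, C(38,4) = 73,815 ✓. So n = 38.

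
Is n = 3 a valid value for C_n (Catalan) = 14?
No

Explanation: C_3 = C(6,3)/(3+1) = 20/4 = 5, which does not equal 14.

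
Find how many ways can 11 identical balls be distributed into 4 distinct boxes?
C(11+4-1, 4-1) = C(14, 3) = 364.
Final answer: 364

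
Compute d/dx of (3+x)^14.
14(3+x)^13
Using the power rule: d/dx (3+x)^14 = 14(3+x)^{13}.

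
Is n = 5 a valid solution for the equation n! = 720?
No

Working:
5! = 5·4! = 5·24 = 120, which does not equal 720.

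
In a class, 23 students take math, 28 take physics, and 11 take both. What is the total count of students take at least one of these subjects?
|A∪B| = |A|+|B|-|A∩B| = 23+28-11 = 40.
Final answer: 40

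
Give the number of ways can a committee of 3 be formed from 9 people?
84

Reasoning: C(9,3) = 9! / (3! × (9-3)!)
         = 9! / (3! × 6!)
         = 84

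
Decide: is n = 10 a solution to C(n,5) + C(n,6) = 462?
C(10,5) + C(10,6) = 252 + 210 = 462, which equals 462.
Final answer: Yes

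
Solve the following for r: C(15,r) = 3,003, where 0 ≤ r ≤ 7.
5

Working:
C(15,r) is increasing for 0 ≤ r ≤ 7. Stepping up (C(15,r+1) = C(15,r)·(15−r)/(r+1)): C(15,1) = 15, C(15,2) = 105, C(15,3) = 455, C(15,4) = 1,365, C(15,5) = 3,003 ✓. So r = 5.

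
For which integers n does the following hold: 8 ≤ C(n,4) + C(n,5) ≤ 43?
6

Working:
C(5,4)+C(5,5)=6; C(6,4)+C(6,5)=21; C(7,4)+C(7,5)=56. So valid n = 6.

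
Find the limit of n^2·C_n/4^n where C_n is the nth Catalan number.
∞

Reasoning: C_n ~ 4^n/(n^(3/2)√π), so n^2·C_n/4^n ~ n^(2 − 3/2)/√π → ∞.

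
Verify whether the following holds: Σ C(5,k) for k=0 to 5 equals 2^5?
True

Reasoning: Binomial theorem: Σ C(5,k) = (1+1)^5 = 2^5 = 32; RHS 2^5 = 32.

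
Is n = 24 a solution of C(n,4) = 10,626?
C(24,4) = 24·23·22·21/4! = 255,024/24 = 10,626, which equals 10,626.
Final answer: Yes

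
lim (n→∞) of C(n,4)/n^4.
1/24

Working:
C(n,4) ≈ n^4/4! for large n. Limit = 1/4! = 1/24.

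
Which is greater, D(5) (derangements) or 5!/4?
D(5)

Reasoning: D(5) = (5-1)·[D(4) + D(3)] = 4·[9 + 2] = 44; 5!/4 = 120/4 = 30.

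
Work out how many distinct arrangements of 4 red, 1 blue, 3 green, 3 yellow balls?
46,200

Multinomial: 11!/(4! × 1! × 3! × 3!) = 46,200.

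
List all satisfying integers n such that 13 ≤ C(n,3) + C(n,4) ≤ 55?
5, 6

Solution: C(4,3)+C(4,4)=5; C(5,3)+C(5,4)=15; C(6,3)+C(6,4)=35; C(7,3)+C(7,4)=70. So valid n = 5, 6.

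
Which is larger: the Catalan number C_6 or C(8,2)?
C_6

Reasoning: C_6 = C(12,6)/(6+1) = 924/7 = 132; C(8,2) = 28.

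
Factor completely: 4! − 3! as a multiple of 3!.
3 × 3! = 18

Working:
4! − 3! = 4·3! − 3! = (4 − 1)·3! = 3 × 3! = 18.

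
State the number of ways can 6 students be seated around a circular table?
Circular arrangements: (6-1)! = 120.

Answer: 120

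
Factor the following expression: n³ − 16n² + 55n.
n³ − 16n² + 55n = n(n² − 16n + 55) = n(n − 5)(n − 11).
Final answer: n(n − 5)(n − 11)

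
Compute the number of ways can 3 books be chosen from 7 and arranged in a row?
210

P(7,3) = 7!/(7-3)! = 210.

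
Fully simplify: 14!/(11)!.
2,184

Working:
This equals 14×13×12 = 2,184.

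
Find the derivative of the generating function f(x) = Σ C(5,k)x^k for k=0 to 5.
Σ k·C(5,k)x^(k-1) for k=1 to 5
Term-by-term differentiation gives Σ k·C(5,k)x^{k-1} for k=1 to 5.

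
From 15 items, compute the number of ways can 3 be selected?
455

Reasoning: C(15,3) = 15! / (3! × (15-3)!)
         = 15! / (3! × 12!)
         = 455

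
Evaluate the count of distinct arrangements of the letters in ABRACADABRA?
Word has 11 letters (A=5, B=2, R=2, C=1, D=1). Arrangements: 11!/Π(k!) = 83,160.
Final answer: 83,160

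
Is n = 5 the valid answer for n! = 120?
Yes

Explanation: 5! = 5·4! = 5·24 = 120, which equals 120.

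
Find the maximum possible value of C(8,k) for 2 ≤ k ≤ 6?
70
C(8,k) is maximised at the centre of the row: C(8,4) = 70.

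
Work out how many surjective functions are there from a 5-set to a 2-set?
30
Onto functions = 2! × S(5,2)
First compute S(5,2) via recurrence:
Using the Stirling recurrence: S(n,k) = k·S(n-1,k) + S(n-1,k-1)
S(5,2) = 2·S(4,2) + S(4,1)
         = 2·7 + 1
         = 14 + 1
         = 15
Then: 2 × 15 = 30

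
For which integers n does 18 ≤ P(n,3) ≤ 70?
4, 5

Working:
P(3,3)=6; P(4,3)=24; P(5,3)=60; P(6,3)=120. So valid n = 4, 5.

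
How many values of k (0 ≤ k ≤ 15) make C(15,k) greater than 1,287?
Row 15 is unimodal and symmetric about k=15/2. C(15,3)=455 ≤ 1,287; C(15,4)=1,365 > 1,287; by symmetry C(15,k) > 1,287 for k = 4..11. That's 11 - 4 + 1 = 8 values.
Final answer: 8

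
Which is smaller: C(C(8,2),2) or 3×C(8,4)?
C(C(8,2),2)=378, 3×C(8,4)=210.

Answer: 3×C(8,4)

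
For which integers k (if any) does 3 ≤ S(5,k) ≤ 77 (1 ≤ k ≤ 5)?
2, 3, 4

Working:
S(5,1)=1; S(5,2)=15; S(5,3)=25; S(5,4)=10; S(5,5)=1. So valid k = 2, 3, 4.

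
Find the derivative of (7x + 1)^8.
56(7x + 1)^7
Chain rule: 8(7x+1)^{7} × 7 = 56(7x+1)^{7}.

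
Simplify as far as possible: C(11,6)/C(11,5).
1

C(n,k+1)/C(n,k) = (n−k)/(k+1). Here (11−5)/(5+1) = 6/6 = 1.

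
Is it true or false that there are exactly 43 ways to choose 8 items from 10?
False
C(10,8) = 45 ≠ 43.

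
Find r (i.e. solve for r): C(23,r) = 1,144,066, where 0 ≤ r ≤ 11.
10

Working:
C(23,r) is increasing for 0 ≤ r ≤ 11. Stepping up (C(23,r+1) = C(23,r)·(23−r)/(r+1)): C(23,1) = 23, C(23,2) = 253, C(23,3) = 1,771, C(23,4) = 8,855, C(23,5) = 33,649, C(23,6) = 100,947, C(23,7) = 245,157, C(23,8) = 490,314, C(23,9) = 817,190, C(23,10) = 1,144,066 ✓. So r = 10.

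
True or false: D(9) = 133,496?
True

Reasoning: Derangements of 9 elements: D(9) = (9-1)·[D(8) + D(7)] = 8·[14,833 + 1,854] = 133,496.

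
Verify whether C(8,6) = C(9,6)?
False

LHS = C(8,6) = 28; RHS = C(9,6) = 84. 28 ≠ 84, so the statement does not hold.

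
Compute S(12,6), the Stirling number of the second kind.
Using the Stirling recurrence: S(n,k) = k·S(n-1,k) + S(n-1,k-1)
S(12,6) = 6·S(11,6) + S(11,5)
         = 6·179487 + 246730
         = 1076922 + 246730
         = 1,323,652

Answer: 1,323,652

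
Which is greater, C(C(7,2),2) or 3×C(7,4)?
C(C(7,2),2)
C(C(7,2),2)=210, 3×C(7,4)=105.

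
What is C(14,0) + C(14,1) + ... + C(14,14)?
16,384

Working:
Sum of binomial coefficients = 2^14 = 16,384.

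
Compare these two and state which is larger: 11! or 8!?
11!=39,916,800, 8!=40,320. 11! > 8!.
Final answer: 11!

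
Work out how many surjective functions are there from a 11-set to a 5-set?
Onto functions = 5! × S(11,5)
First compute S(11,5) via recurrence:
Using the Stirling recurrence: S(n,k) = k·S(n-1,k) + S(n-1,k-1)
S(11,5) = 5·S(10,5) + S(10,4)
         = 5·42525 + 34105
         = 212625 + 34105
         = 246,730
Then: 120 × 246730 = 29,607,600

Answer: 29,607,600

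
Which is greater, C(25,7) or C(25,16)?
C(25,16)

Solution: C(25,7)=480,700, C(25,16)=2,042,975.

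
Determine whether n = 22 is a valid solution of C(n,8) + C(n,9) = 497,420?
No

Reasoning: C(22,8) + C(22,9) = 319,770 + 497,420 = 817,190, which does not equal 497,420.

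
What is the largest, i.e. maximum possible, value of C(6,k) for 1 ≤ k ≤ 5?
C(6,k) is maximised at the centre of the row: C(6,3) = 20.

Answer: 20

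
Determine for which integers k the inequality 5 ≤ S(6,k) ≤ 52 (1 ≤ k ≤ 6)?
S(6,1)=1; S(6,2)=31; S(6,3)=90; S(6,4)=65; S(6,5)=15; S(6,6)=1. So valid k = 2, 5.
Final answer: 2, 5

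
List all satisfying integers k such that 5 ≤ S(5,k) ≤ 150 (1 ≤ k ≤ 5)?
2, 3, 4

S(5,1)=1; S(5,2)=15; S(5,3)=25; S(5,4)=10; S(5,5)=1. So valid k = 2, 3, 4.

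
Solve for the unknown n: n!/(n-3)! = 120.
6

Working:
n!/(n-3)! = n×(n-1)×(n-2), a product of 3 consecutive integers ≈ (n−1)^3. 120^(1/3) + 1 ≈ 5.9; check n = 6: 6×5×4 = 120 ✓. So n = 6.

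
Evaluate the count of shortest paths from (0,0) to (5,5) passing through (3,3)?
120

Explanation: To (3,3): C(6,3)=20. From there: C(4,2)=6. Total: 120.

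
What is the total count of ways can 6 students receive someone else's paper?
Using D(n) = (n-1)[D(n-1) + D(n-2)]:
D(6) = (6-1) × [D(5) + D(4)]
      = 5 × [44 + 9]
      = 5 × 53
      = 265
Final answer: 265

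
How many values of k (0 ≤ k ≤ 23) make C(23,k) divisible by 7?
Checking C(23,k) mod 7 for k = 0..23: divisible at k = 3, 4, 5, 6, 10, 11, 12, 13, 17, 18, 19, 20. That's 12 values.
Final answer: 12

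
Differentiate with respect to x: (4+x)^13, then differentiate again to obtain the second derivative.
156(4+x)^11
First derivative: 13(4+x)^{12}. Second derivative: 13·12·(4+x)^{11} = 156(4+x)^{11}.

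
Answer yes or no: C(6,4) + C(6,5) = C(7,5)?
Yes
Pascal's identity: LHS = 15 + 6 = 21; RHS = C(7,5) = 21. Both sides agree, so the statement holds.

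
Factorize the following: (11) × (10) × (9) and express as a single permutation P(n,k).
P(11,3) = 11!/(8)!

Working:
Product of 3 consecutive descending integers starting at 11: P(11,3) = 11!/8! = 990.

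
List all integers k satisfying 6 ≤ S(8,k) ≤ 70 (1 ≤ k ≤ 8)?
7

Explanation: S(8,1)=1; S(8,2)=127; S(8,3)=966; S(8,4)=1,701; S(8,5)=1,050; S(8,6)=266; S(8,7)=28; S(8,8)=1. So valid k = 7.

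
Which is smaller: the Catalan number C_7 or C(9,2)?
C(9,2)

Explanation: C_7 = C(14,7)/(7+1) = 3,432/8 = 429; C(9,2) = 36.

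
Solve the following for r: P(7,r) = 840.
4

Working:
P(7,r) = 7·6·…·(7−r+1), a product of r factors. Multiplying down from 7: 7 = 7; 7·6 = 42; 7·6·5 = 210; 7·6·5·4 = 840 ✓ (4 factors). So r = 4.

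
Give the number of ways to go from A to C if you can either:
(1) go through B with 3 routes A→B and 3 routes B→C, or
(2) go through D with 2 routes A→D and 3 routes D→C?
15
Route via B: 3×3=9. Route via D: 2×3=6. Total: 15.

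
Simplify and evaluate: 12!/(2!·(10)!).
66
This is C(12,2) = 66.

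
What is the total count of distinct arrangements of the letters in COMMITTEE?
45,360

Solution: Word has 9 letters (C=1, O=1, M=2, I=1, T=2, E=2). Arrangements: 9!/Π(k!) = 45,360.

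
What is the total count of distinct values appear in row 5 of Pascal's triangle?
3

Explanation: Row 5 has entries C(5,0)..C(5,5); by symmetry C(5,k)=C(5,5-k), giving 3 distinct values.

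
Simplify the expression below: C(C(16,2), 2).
7,140

C(16,2) = 120, then C(120, 2) = 7,140.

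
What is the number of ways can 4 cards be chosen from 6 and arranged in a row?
P(6,4) = 6!/(6-4)! = 360.

Answer: 360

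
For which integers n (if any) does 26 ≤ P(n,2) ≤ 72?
6, 7, 8, 9

Explanation: P(5,2)=20; P(6,2)=30; P(7,2)=42; P(8,2)=56; P(9,2)=72; P(10,2)=90. So valid n = 6, 7, 8, 9.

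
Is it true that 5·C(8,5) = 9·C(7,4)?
False

Reasoning: Absorption identity k·C(n,k) = n·C(n-1,k-1). LHS = 5·56 = 280; RHS = 9·35 = 315.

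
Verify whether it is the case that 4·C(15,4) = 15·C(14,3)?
Absorption identity k·C(n,k) = n·C(n-1,k-1). LHS = 4·1365 = 5,460; RHS = 15·364 = 5,460.

Answer: True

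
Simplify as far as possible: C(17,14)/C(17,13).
C(n,k+1)/C(n,k) = (n−k)/(k+1). Here (17−13)/(13+1) = 4/14 = 2/7.
Final answer: 2/7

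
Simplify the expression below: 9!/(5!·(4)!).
126

Reasoning: This is C(9,5) = 126.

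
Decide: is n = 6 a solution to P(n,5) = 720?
Yes

Explanation: P(6,5) = 6·5·4·3·2 = 720, which equals 720.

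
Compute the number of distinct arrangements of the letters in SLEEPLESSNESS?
1,081,080
Word has 13 letters (S=5, L=2, E=4, P=1, N=1). Arrangements: 13!/Π(k!) = 1,081,080.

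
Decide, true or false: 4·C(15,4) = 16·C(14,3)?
False

Absorption identity k·C(n,k) = n·C(n-1,k-1). LHS = 4·1365 = 5,460; RHS = 16·364 = 5,824.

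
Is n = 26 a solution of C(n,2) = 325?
Yes

Reasoning: C(26,2) = 26·25/2! = 650/2 = 325, which equals 325.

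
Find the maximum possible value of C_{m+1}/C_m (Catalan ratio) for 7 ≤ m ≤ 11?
C_{m+1}/C_m = 2(2m+1)/(m+2), which increases with m. Maximum at m = 11: 2·23/13 = 46/13.

Answer: 46/13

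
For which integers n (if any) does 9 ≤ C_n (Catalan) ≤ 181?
4, 5, 6

Working:
C_3=5; C_4=14; C_5=42; C_6=132; C_7=429. So valid n = 4, 5, 6.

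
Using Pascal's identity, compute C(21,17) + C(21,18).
7,315

Explanation: C(21,17) + C(21,18) = C(22,18) = 7,315.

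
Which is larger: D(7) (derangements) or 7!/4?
D(7)

Solution: D(7) = (7-1)·[D(6) + D(5)] = 6·[265 + 44] = 1,854; 7!/4 = 5,040/4 = 1,260.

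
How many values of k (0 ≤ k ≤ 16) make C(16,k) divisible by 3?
5

Working:
Checking C(16,k) mod 3 for k = 0..16: divisible at k = 2, 5, 8, 11, 14. That's 5 values.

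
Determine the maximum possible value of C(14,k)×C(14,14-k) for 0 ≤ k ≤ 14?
11,778,624
C(14,k)·C(14,14-k) = C(14,k)², maximised at the centre k = 7: C(14,7)² = 11,778,624.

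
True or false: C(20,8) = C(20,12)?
True

Reasoning: C(20,8) = C(20,20-8) by the symmetry property; both equal 125,970.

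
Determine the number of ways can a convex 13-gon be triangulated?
58,786
Using the Catalan number formula: C_n = C(2n, n) / (n+1)
C_11 = C(22, 11) / (11+1)
     = 705432 / 12
     = 58,786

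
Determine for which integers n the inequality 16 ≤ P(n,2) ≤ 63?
P(4,2)=12; P(5,2)=20; P(6,2)=30; P(7,2)=42; P(8,2)=56; P(9,2)=72. So valid n = 5, 6, 7, 8.
Final answer: 5, 6, 7, 8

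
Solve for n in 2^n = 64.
6

Solution: 2^6 = 64, so n = 6.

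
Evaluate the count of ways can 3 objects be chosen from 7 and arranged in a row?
210

Reasoning: P(7,3) = 7!/(7-3)! = 210.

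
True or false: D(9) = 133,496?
True

Derangements of 9 elements: D(9) = (9-1)·[D(8) + D(7)] = 8·[14,833 + 1,854] = 133,496.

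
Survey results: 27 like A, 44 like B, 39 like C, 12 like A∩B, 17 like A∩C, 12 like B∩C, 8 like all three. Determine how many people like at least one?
77

Working:
|A∪B∪C| = 27+44+39-12-17-12+8 = 77.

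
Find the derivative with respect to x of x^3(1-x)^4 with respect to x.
Product rule: 3x^{2}(1-x)^{4} + x^3·(-4)(1-x)^{3}.

Answer: 3x^2(1-x)^4 - 4x^3(1-x)^3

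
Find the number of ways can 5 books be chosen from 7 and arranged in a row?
2,520

Reasoning: P(7,5) = 7!/(7-5)! = 2,520.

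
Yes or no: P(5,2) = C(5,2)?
P(5,2) = 20 but C(5,2) = 10; they differ by a factor of 2! = 2, so the statement does not hold.

Answer: No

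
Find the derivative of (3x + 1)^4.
12(3x + 1)^3
Chain rule: 4(3x+1)^{3} × 3 = 12(3x+1)^{3}.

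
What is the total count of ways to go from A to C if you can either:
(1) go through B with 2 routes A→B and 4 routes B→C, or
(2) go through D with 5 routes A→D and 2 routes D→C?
18

Solution: Route via B: 2×4=8. Route via D: 5×2=10. Total: 18.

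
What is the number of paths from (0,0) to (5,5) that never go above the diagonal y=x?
42

Explanation: Counted by the Catalan number C_5: C_5 = C(10,5)/(5+1) = 252/6 = 42.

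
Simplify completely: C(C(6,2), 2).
C(6,2) = 15, then C(15, 2) = 105.

Answer: 105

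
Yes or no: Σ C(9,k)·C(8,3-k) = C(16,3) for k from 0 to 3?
No

Working:
Vandermonde's identity gives C(17,3) = 680; RHS C(16,3) = 560.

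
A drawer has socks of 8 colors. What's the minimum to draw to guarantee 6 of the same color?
41

Solution: Worst case: 5 of each = 40. One more: 41.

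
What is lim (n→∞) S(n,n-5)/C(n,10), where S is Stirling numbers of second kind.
945

Explanation: The leading term of S(n,n-5) as a polynomial in n is (9)!!·C(n,10), so the ratio → (9)!! = 945.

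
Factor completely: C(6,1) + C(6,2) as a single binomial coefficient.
C(7,2)

Working:
By Pascal's identity: C(6,1) + C(6,2) = C(7,2) = 21.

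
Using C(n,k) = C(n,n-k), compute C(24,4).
10,626
C(24,4) = C(24,20) = 10,626.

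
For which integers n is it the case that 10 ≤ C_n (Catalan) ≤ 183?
4, 5, 6

Explanation: C_3=5; C_4=14; C_5=42; C_6=132; C_7=429. So valid n = 4, 5, 6.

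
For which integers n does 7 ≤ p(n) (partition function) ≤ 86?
5, 6, 7, 8, 9, 10, 11, 12

Reasoning: Tabulating p(n) via p(n) = p(n−1) + p(n−2) − p(n−5) − p(n−7) + …: p(4)=5; p(5)=7; p(6)=11; p(7)=15; p(8)=22; p(9)=30; p(10)=42; p(11)=56; p(12)=77; p(13)=101. So valid n = 5, 6, 7, 8, 9, 10, 11, 12.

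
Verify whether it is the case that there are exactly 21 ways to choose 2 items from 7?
True

C(7,2) = 21.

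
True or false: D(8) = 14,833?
Derangements of 8 elements: D(8) = (8-1)·[D(7) + D(6)] = 7·[1,854 + 265] = 14,833.
Final answer: True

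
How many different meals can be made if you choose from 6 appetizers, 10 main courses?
60

Explanation: By the multiplication principle: 6 × 10 = 60.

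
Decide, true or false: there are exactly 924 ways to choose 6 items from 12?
True

Reasoning: C(12,6) = 924.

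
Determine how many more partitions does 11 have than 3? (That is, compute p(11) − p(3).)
Pentagonal recurrence p(n) = p(n−1) + p(n−2) − p(n−5) − p(n−7) + …: p(11) = p(10) + p(9) − p(6) − p(4) = 42 + 30 − 11 − 5 = 56.
p(3) = p(2) + p(1) = 2 + 1 = 3.
Difference = 56 − 3 = 53.

Answer: 53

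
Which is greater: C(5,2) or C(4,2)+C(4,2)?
C(4,2)+C(4,2)

Working:
C(5,2)=10; C(4,2)+C(4,2)=6+6=12.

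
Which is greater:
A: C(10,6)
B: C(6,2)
A

A=C(10,6)=210, B=C(6,2)=15.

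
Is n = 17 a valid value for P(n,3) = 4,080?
P(17,3) = 17·16·15 = 4,080, which equals 4,080.
Final answer: Yes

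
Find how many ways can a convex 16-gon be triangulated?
2,674,440

Solution: Using the Catalan number formula: C_n = C(2n, n) / (n+1)
C_14 = C(28, 14) / (14+1)
     = 40116600 / 15
     = 2,674,440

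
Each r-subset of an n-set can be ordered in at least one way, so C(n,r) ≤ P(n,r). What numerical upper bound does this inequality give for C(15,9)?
P(15,9) = 15·14·13·12·11·10·9·8·7 = 1,816,214,400, so C(15,9) ≤ 1,816,214,400. (The bound is loose by a factor of 9! = 362,880: C(15,9) = 1,816,214,400/362,880 = 5,005.)
Final answer: 1,816,214,400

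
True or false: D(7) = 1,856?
False

Derangements of 7 elements: D(7) = (7-1)·[D(6) + D(5)] = 6·[265 + 44] = 1,854.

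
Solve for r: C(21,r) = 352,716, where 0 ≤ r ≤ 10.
10

Explanation: C(21,r) is increasing for 0 ≤ r ≤ 10. Stepping up (C(21,r+1) = C(21,r)·(21−r)/(r+1)): C(21,1) = 21, C(21,2) = 210, C(21,3) = 1,330, C(21,4) = 5,985, C(21,5) = 20,349, C(21,6) = 54,264, C(21,7) = 116,280, C(21,8) = 203,490, C(21,9) = 293,930, C(21,10) = 352,716 ✓. So r = 10.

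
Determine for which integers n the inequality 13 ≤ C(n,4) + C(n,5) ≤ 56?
6, 7

Solution: C(5,4)+C(5,5)=6; C(6,4)+C(6,5)=21; C(7,4)+C(7,5)=56; C(8,4)+C(8,5)=126. So valid n = 6, 7.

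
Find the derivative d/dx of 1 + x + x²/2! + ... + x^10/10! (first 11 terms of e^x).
1 + x + x²/2! + ... + x^9/9!

Solution: Differentiating term by term gives the first 10 terms of e^x.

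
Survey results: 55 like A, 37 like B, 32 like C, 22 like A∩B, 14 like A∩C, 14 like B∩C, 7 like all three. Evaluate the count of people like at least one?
|A∪B∪C| = 55+37+32-22-14-14+7 = 81.

Answer: 81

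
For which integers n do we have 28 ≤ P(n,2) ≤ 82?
P(5,2)=20; P(6,2)=30; P(7,2)=42; P(8,2)=56; P(9,2)=72; P(10,2)=90. So valid n = 6, 7, 8, 9.
Final answer: 6, 7, 8, 9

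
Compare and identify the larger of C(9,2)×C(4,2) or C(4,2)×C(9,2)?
Equal

Reasoning: C(9,2)×C(4,2)=216, C(4,2)×C(9,2)=216.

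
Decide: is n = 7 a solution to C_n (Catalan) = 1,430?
No

Working:
C_7 = C(14,7)/(7+1) = 3,432/8 = 429, which does not equal 1,430.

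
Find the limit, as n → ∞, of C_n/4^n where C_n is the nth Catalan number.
0
C_n ~ 4^n/(n^(3/2)√π), so n^0·C_n/4^n ~ n^(0 − 3/2)/√π → 0.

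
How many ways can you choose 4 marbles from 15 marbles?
C(15,4) = 15! / (4! × (15-4)!)
         = 15! / (4! × 11!)
         = 1,365
Final answer: 1,365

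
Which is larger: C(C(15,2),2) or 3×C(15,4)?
C(C(15,2),2)=5,460, 3×C(15,4)=4,095.

Answer: C(C(15,2),2)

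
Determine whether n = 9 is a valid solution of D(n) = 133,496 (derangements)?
Yes

Explanation: D(9) = (9-1)·[D(8) + D(7)] = 8·[14,833 + 1,854] = 133,496, which equals 133,496.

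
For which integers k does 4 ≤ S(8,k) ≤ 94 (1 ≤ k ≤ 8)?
S(8,1)=1; S(8,2)=127; S(8,3)=966; S(8,4)=1,701; S(8,5)=1,050; S(8,6)=266; S(8,7)=28; S(8,8)=1. So valid k = 7.
Final answer: 7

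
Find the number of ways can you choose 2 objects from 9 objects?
36

Explanation: C(9,2) = 9! / (2! × (9-2)!)
         = 9! / (2! × 7!)
         = 36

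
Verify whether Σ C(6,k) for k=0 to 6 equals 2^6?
True

Solution: Binomial theorem: Σ C(6,k) = (1+1)^6 = 2^6 = 64; RHS 2^6 = 64.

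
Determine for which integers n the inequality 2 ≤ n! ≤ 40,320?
2, 3, 4, 5, 6, 7, 8

Reasoning: n! is strictly increasing; 2! = 2 and 8! = 40,320, so valid n = 2, 3, 4, 5, 6, 7, 8.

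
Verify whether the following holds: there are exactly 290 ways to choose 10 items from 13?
False

Solution: C(13,10) = 286 ≠ 290.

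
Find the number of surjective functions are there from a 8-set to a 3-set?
5,796

Reasoning: Onto functions = 3! × S(8,3)
First compute S(8,3) via recurrence:
Using the Stirling recurrence: S(n,k) = k·S(n-1,k) + S(n-1,k-1)
S(8,3) = 3·S(7,3) + S(7,2)
         = 3·301 + 63
         = 903 + 63
         = 966
Then: 6 × 966 = 5,796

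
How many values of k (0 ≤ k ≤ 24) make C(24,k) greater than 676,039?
9

Row 24 is unimodal and symmetric about k=24/2. C(24,7)=346,104 ≤ 676,039; C(24,8)=735,471 > 676,039; by symmetry C(24,k) > 676,039 for k = 8..16. That's 16 - 8 + 1 = 9 values.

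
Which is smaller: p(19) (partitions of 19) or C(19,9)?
p(19)

Solution: Pentagonal recurrence p(n) = p(n−1) + p(n−2) − p(n−5) − p(n−7) + …: p(19) = p(18) + p(17) − p(14) − p(12) + p(7) + p(4) = 385 + 297 − 135 − 77 + 15 + 5 = 490; C(19,9) = 92,378.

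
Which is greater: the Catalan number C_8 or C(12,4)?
C_8

C_8 = C(16,8)/(8+1) = 12,870/9 = 1,430; C(12,4) = 495.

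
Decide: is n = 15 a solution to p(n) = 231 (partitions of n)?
No

Working:
Pentagonal recurrence p(n) = p(n−1) + p(n−2) − p(n−5) − p(n−7) + …: p(15) = p(14) + p(13) − p(10) − p(8) + p(3) + p(0) = 135 + 101 − 42 − 22 + 3 + 1 = 176, which does not equal 231.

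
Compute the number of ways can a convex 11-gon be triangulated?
4,862
Using the Catalan number formula: C_n = C(2n, n) / (n+1)
C_9 = C(18, 9) / (9+1)
     = 48620 / 10
     = 4,862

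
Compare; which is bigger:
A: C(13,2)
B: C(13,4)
B
A=C(13,2)=78, B=C(13,4)=715.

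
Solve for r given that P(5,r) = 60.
P(5,r) = 5·4·…·(5−r+1), a product of r factors. Multiplying down from 5: 5 = 5; 5·4 = 20; 5·4·3 = 60 ✓ (3 factors). So r = 3.

Answer: 3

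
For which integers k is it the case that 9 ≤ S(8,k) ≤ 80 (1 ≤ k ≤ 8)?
7
S(8,1)=1; S(8,2)=127; S(8,3)=966; S(8,4)=1,701; S(8,5)=1,050; S(8,6)=266; S(8,7)=28; S(8,8)=1. So valid k = 7.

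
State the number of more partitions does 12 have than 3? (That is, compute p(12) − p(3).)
Pentagonal recurrence p(n) = p(n−1) + p(n−2) − p(n−5) − p(n−7) + …: p(12) = p(11) + p(10) − p(7) − p(5) + p(0) = 56 + 42 − 15 − 7 + 1 = 77.
p(3) = p(2) + p(1) = 2 + 1 = 3.
Difference = 77 − 3 = 74.
Final answer: 74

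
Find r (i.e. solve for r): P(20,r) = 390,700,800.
P(20,r) = 20·19·…·(20−r+1), a product of r factors. Multiplying down from 20: 20 = 20; 20·19 = 380; 20·19·18 = 6,840; 20·19·18·17 = 116,280; 20·19·18·17·16 = 1,860,480; 20·19·18·17·16·15 = 27,907,200; 20·19·18·17·16·15·14 = 390,700,800 ✓ (7 factors). So r = 7.
Final answer: 7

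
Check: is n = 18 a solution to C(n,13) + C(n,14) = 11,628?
C(18,13) + C(18,14) = 8,568 + 3,060 = 11,628, which equals 11,628.

Answer: Yes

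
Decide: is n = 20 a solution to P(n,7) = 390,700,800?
Yes

Working:
P(20,7) = 20·19·18·17·16·15·14 = 390,700,800, which equals 390,700,800.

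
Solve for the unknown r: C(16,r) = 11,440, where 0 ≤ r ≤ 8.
C(16,r) is increasing for 0 ≤ r ≤ 8. Stepping up (C(16,r+1) = C(16,r)·(16−r)/(r+1)): C(16,1) = 16, C(16,2) = 120, C(16,3) = 560, C(16,4) = 1,820, C(16,5) = 4,368, C(16,6) = 8,008, C(16,7) = 11,440 ✓. So r = 7.
Final answer: 7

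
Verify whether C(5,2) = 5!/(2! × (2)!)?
False

The correct denominator is 2!×3!, giving C(5,2) = 10; the stated RHS is 5!/(2!×2!) = 30 ≠ 10, so the statement does not hold.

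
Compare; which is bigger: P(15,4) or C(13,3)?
P(15,4)
P(15,4)=32,760, C(13,3)=286.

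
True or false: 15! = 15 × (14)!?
True

Working:
By definition n! = n × (n-1)!, so 15! = 15 × 14!.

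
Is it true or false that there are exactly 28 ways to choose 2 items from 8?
True

Reasoning: C(8,2) = 28.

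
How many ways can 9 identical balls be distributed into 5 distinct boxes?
C(9+5-1, 5-1) = C(13, 4) = 715.
Final answer: 715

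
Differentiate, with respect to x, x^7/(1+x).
(7x^6(1+x) - x^7)/(1+x)²

Working:
Quotient rule: [7x^{6}(1+x) - x^7]/(1+x)².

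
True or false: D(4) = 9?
True

Working:
Derangements of 4 elements: D(4) = (4-1)·[D(3) + D(2)] = 3·[2 + 1] = 9.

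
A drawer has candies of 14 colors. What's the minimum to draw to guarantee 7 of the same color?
85

Working:
Worst case: 6 of each = 84. One more: 85.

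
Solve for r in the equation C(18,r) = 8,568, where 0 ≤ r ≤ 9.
5

Working:
C(18,r) is increasing for 0 ≤ r ≤ 9. Stepping up (C(18,r+1) = C(18,r)·(18−r)/(r+1)): C(18,1) = 18, C(18,2) = 153, C(18,3) = 816, C(18,4) = 3,060, C(18,5) = 8,568 ✓. So r = 5.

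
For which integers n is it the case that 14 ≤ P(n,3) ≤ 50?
4

Solution: P(3,3)=6; P(4,3)=24; P(5,3)=60. So valid n = 4.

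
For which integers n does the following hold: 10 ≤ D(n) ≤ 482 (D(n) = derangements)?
5, 6

Solution: Using D(n) = (n−1)[D(n−1) + D(n−2)] with D(1)=0, D(2)=1: D(4)=9; D(5)=44; D(6)=265; D(7)=1,854. So valid n = 5, 6.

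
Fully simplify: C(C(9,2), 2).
630

C(9,2) = 36, then C(36, 2) = 630.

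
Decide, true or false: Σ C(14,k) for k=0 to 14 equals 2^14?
True

Solution: Binomial theorem: Σ C(14,k) = (1+1)^14 = 2^14 = 16,384; RHS 2^14 = 16,384.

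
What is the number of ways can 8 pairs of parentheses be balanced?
Using the Catalan number formula: C_n = C(2n, n) / (n+1)
C_8 = C(16, 8) / (8+1)
     = 12870 / 9
     = 1,430
Final answer: 1,430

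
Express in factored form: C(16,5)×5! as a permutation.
P(16,5)
C(16,5)×5! = [16!/(5!(11)!)]×5! = 16!/(11)! = P(16,5) = 524,160.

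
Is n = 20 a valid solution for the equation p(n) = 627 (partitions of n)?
Yes

Explanation: Pentagonal recurrence p(n) = p(n−1) + p(n−2) − p(n−5) − p(n−7) + …: p(20) = p(19) + p(18) − p(15) − p(13) + p(8) + p(5) = 490 + 385 − 176 − 101 + 22 + 7 = 627, which equals 627.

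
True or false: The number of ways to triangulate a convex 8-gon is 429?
False

Explanation: Triangulations of a convex 8-gon are counted by the Catalan number C_6: C_6 = C(12,6)/(6+1) = 924/7 = 132.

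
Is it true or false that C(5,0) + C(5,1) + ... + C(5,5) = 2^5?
True

Working:
Binomial theorem with x = y = 1: Σ C(5,i) = (1+1)^5 = 2^5 = 32. The statement holds.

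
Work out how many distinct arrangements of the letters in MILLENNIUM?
Word has 10 letters (M=2, I=2, L=2, E=1, N=2, U=1). Arrangements: 10!/Π(k!) = 226,800.
Final answer: 226,800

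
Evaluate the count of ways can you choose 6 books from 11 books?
462

C(11,6) = 11! / (6! × (11-6)!)
         = 11! / (6! × 5!)
         = 462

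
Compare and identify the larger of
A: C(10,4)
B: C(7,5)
A=C(10,4)=210, B=C(7,5)=21.

Answer: A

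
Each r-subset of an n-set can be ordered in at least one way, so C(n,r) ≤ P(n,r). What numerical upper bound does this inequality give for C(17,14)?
P(17,14) = 17·16·15·14·13·12·11·10·9·8·7·6·5·4 = 59,281,238,016,000, so C(17,14) ≤ 59,281,238,016,000. (The bound is loose by a factor of 14! = 87,178,291,200: C(17,14) = 59,281,238,016,000/87,178,291,200 = 680.)

Answer: 59,281,238,016,000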